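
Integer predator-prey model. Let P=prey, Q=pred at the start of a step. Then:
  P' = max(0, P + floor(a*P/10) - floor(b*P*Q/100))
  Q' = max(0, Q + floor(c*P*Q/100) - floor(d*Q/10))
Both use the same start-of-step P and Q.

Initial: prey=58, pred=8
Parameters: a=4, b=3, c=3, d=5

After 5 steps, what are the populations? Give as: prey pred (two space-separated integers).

Step 1: prey: 58+23-13=68; pred: 8+13-4=17
Step 2: prey: 68+27-34=61; pred: 17+34-8=43
Step 3: prey: 61+24-78=7; pred: 43+78-21=100
Step 4: prey: 7+2-21=0; pred: 100+21-50=71
Step 5: prey: 0+0-0=0; pred: 71+0-35=36

Answer: 0 36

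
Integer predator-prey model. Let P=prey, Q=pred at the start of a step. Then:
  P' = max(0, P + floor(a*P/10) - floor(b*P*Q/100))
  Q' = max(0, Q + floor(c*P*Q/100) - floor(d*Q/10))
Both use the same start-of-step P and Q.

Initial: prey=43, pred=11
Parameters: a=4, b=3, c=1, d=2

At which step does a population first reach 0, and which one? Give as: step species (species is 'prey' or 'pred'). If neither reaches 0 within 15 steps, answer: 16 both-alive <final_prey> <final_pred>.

Answer: 16 both-alive 5 7

Derivation:
Step 1: prey: 43+17-14=46; pred: 11+4-2=13
Step 2: prey: 46+18-17=47; pred: 13+5-2=16
Step 3: prey: 47+18-22=43; pred: 16+7-3=20
Step 4: prey: 43+17-25=35; pred: 20+8-4=24
Step 5: prey: 35+14-25=24; pred: 24+8-4=28
Step 6: prey: 24+9-20=13; pred: 28+6-5=29
Step 7: prey: 13+5-11=7; pred: 29+3-5=27
Step 8: prey: 7+2-5=4; pred: 27+1-5=23
Step 9: prey: 4+1-2=3; pred: 23+0-4=19
Step 10: prey: 3+1-1=3; pred: 19+0-3=16
Step 11: prey: 3+1-1=3; pred: 16+0-3=13
Step 12: prey: 3+1-1=3; pred: 13+0-2=11
Step 13: prey: 3+1-0=4; pred: 11+0-2=9
Step 14: prey: 4+1-1=4; pred: 9+0-1=8
Step 15: prey: 4+1-0=5; pred: 8+0-1=7
No extinction within 15 steps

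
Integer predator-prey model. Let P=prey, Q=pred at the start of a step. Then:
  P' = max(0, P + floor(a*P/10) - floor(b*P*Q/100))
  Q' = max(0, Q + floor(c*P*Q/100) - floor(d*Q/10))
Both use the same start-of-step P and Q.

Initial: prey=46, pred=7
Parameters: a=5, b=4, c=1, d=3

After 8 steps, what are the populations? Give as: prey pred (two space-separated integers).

Step 1: prey: 46+23-12=57; pred: 7+3-2=8
Step 2: prey: 57+28-18=67; pred: 8+4-2=10
Step 3: prey: 67+33-26=74; pred: 10+6-3=13
Step 4: prey: 74+37-38=73; pred: 13+9-3=19
Step 5: prey: 73+36-55=54; pred: 19+13-5=27
Step 6: prey: 54+27-58=23; pred: 27+14-8=33
Step 7: prey: 23+11-30=4; pred: 33+7-9=31
Step 8: prey: 4+2-4=2; pred: 31+1-9=23

Answer: 2 23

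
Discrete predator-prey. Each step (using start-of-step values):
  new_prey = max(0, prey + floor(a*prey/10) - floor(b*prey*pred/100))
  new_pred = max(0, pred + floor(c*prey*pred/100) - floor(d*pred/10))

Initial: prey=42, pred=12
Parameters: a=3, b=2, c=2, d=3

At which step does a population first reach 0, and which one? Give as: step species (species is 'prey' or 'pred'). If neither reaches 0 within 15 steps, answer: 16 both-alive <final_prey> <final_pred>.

Answer: 6 prey

Derivation:
Step 1: prey: 42+12-10=44; pred: 12+10-3=19
Step 2: prey: 44+13-16=41; pred: 19+16-5=30
Step 3: prey: 41+12-24=29; pred: 30+24-9=45
Step 4: prey: 29+8-26=11; pred: 45+26-13=58
Step 5: prey: 11+3-12=2; pred: 58+12-17=53
Step 6: prey: 2+0-2=0; pred: 53+2-15=40
First extinction: prey at step 6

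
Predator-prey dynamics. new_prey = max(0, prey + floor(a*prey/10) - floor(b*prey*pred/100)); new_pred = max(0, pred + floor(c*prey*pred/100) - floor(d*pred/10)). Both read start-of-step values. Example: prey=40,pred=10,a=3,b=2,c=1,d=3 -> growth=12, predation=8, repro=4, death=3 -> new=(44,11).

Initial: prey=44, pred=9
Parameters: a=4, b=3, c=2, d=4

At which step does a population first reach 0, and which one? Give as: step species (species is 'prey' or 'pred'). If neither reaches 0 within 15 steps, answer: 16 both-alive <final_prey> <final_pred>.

Answer: 5 prey

Derivation:
Step 1: prey: 44+17-11=50; pred: 9+7-3=13
Step 2: prey: 50+20-19=51; pred: 13+13-5=21
Step 3: prey: 51+20-32=39; pred: 21+21-8=34
Step 4: prey: 39+15-39=15; pred: 34+26-13=47
Step 5: prey: 15+6-21=0; pred: 47+14-18=43
First extinction: prey at step 5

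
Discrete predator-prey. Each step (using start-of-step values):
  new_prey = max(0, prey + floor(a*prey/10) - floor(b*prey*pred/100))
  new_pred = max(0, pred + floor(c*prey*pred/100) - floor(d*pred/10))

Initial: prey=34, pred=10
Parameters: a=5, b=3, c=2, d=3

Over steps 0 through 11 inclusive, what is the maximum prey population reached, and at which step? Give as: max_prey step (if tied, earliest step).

Answer: 46 2

Derivation:
Step 1: prey: 34+17-10=41; pred: 10+6-3=13
Step 2: prey: 41+20-15=46; pred: 13+10-3=20
Step 3: prey: 46+23-27=42; pred: 20+18-6=32
Step 4: prey: 42+21-40=23; pred: 32+26-9=49
Step 5: prey: 23+11-33=1; pred: 49+22-14=57
Step 6: prey: 1+0-1=0; pred: 57+1-17=41
Step 7: prey: 0+0-0=0; pred: 41+0-12=29
Step 8: prey: 0+0-0=0; pred: 29+0-8=21
Step 9: prey: 0+0-0=0; pred: 21+0-6=15
Step 10: prey: 0+0-0=0; pred: 15+0-4=11
Step 11: prey: 0+0-0=0; pred: 11+0-3=8
Max prey = 46 at step 2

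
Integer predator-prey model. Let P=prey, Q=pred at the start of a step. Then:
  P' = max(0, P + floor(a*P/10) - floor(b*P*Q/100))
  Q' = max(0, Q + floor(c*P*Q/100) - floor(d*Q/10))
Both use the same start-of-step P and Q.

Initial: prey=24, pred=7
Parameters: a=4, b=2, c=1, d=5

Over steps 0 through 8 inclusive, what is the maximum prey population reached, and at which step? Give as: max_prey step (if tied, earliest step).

Answer: 190 8

Derivation:
Step 1: prey: 24+9-3=30; pred: 7+1-3=5
Step 2: prey: 30+12-3=39; pred: 5+1-2=4
Step 3: prey: 39+15-3=51; pred: 4+1-2=3
Step 4: prey: 51+20-3=68; pred: 3+1-1=3
Step 5: prey: 68+27-4=91; pred: 3+2-1=4
Step 6: prey: 91+36-7=120; pred: 4+3-2=5
Step 7: prey: 120+48-12=156; pred: 5+6-2=9
Step 8: prey: 156+62-28=190; pred: 9+14-4=19
Max prey = 190 at step 8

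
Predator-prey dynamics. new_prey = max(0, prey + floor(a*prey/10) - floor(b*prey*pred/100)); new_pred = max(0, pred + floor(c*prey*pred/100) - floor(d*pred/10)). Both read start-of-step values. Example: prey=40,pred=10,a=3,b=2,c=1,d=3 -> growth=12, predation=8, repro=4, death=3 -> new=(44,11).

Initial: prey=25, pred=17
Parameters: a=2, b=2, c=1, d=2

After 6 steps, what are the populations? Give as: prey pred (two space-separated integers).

Answer: 11 14

Derivation:
Step 1: prey: 25+5-8=22; pred: 17+4-3=18
Step 2: prey: 22+4-7=19; pred: 18+3-3=18
Step 3: prey: 19+3-6=16; pred: 18+3-3=18
Step 4: prey: 16+3-5=14; pred: 18+2-3=17
Step 5: prey: 14+2-4=12; pred: 17+2-3=16
Step 6: prey: 12+2-3=11; pred: 16+1-3=14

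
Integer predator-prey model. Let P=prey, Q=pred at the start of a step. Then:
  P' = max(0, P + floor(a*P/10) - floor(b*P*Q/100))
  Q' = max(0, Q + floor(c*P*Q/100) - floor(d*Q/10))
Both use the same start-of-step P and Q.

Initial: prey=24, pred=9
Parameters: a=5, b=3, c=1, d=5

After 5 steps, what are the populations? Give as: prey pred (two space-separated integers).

Step 1: prey: 24+12-6=30; pred: 9+2-4=7
Step 2: prey: 30+15-6=39; pred: 7+2-3=6
Step 3: prey: 39+19-7=51; pred: 6+2-3=5
Step 4: prey: 51+25-7=69; pred: 5+2-2=5
Step 5: prey: 69+34-10=93; pred: 5+3-2=6

Answer: 93 6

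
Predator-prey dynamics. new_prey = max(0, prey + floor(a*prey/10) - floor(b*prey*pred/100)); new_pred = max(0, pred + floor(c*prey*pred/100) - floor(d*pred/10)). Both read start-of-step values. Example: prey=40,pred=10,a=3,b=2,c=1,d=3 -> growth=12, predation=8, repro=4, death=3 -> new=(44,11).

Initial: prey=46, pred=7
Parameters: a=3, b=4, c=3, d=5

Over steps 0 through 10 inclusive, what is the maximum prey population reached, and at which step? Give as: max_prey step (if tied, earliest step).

Answer: 47 1

Derivation:
Step 1: prey: 46+13-12=47; pred: 7+9-3=13
Step 2: prey: 47+14-24=37; pred: 13+18-6=25
Step 3: prey: 37+11-37=11; pred: 25+27-12=40
Step 4: prey: 11+3-17=0; pred: 40+13-20=33
Step 5: prey: 0+0-0=0; pred: 33+0-16=17
Step 6: prey: 0+0-0=0; pred: 17+0-8=9
Step 7: prey: 0+0-0=0; pred: 9+0-4=5
Step 8: prey: 0+0-0=0; pred: 5+0-2=3
Step 9: prey: 0+0-0=0; pred: 3+0-1=2
Step 10: prey: 0+0-0=0; pred: 2+0-1=1
Max prey = 47 at step 1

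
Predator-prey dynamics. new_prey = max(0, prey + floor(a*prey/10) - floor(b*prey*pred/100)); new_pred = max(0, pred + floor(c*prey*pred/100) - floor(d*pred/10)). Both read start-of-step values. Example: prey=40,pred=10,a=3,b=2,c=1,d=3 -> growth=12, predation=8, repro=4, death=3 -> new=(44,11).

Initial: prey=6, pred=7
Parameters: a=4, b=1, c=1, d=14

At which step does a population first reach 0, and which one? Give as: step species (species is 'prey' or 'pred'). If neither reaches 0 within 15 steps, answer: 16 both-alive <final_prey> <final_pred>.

Step 1: prey: 6+2-0=8; pred: 7+0-9=0
First extinction: pred at step 1

Answer: 1 pred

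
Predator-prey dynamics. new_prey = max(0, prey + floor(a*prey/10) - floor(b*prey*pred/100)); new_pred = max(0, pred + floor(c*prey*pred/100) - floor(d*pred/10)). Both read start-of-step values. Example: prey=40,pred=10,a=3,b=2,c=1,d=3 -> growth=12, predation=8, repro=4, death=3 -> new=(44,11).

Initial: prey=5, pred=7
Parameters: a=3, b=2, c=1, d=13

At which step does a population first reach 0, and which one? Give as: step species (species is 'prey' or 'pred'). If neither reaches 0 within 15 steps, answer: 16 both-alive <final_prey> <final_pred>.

Answer: 1 pred

Derivation:
Step 1: prey: 5+1-0=6; pred: 7+0-9=0
First extinction: pred at step 1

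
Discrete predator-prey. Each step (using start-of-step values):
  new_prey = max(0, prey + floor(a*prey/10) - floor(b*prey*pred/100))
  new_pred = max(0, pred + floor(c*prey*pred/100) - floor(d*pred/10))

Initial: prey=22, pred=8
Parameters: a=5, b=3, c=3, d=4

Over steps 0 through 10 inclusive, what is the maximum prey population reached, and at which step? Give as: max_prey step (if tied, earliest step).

Step 1: prey: 22+11-5=28; pred: 8+5-3=10
Step 2: prey: 28+14-8=34; pred: 10+8-4=14
Step 3: prey: 34+17-14=37; pred: 14+14-5=23
Step 4: prey: 37+18-25=30; pred: 23+25-9=39
Step 5: prey: 30+15-35=10; pred: 39+35-15=59
Step 6: prey: 10+5-17=0; pred: 59+17-23=53
Step 7: prey: 0+0-0=0; pred: 53+0-21=32
Step 8: prey: 0+0-0=0; pred: 32+0-12=20
Step 9: prey: 0+0-0=0; pred: 20+0-8=12
Step 10: prey: 0+0-0=0; pred: 12+0-4=8
Max prey = 37 at step 3

Answer: 37 3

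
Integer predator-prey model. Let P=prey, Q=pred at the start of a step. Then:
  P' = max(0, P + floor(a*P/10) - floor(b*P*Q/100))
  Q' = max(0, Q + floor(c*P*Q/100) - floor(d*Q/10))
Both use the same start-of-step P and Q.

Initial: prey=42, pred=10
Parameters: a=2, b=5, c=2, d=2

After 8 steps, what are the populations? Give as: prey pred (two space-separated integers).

Answer: 0 8

Derivation:
Step 1: prey: 42+8-21=29; pred: 10+8-2=16
Step 2: prey: 29+5-23=11; pred: 16+9-3=22
Step 3: prey: 11+2-12=1; pred: 22+4-4=22
Step 4: prey: 1+0-1=0; pred: 22+0-4=18
Step 5: prey: 0+0-0=0; pred: 18+0-3=15
Step 6: prey: 0+0-0=0; pred: 15+0-3=12
Step 7: prey: 0+0-0=0; pred: 12+0-2=10
Step 8: prey: 0+0-0=0; pred: 10+0-2=8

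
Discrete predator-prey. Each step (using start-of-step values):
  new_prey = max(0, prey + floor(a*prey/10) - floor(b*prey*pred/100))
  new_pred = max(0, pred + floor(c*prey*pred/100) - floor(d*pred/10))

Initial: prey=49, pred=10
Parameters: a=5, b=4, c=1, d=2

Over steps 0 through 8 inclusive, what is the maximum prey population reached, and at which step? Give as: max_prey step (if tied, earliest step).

Answer: 56 2

Derivation:
Step 1: prey: 49+24-19=54; pred: 10+4-2=12
Step 2: prey: 54+27-25=56; pred: 12+6-2=16
Step 3: prey: 56+28-35=49; pred: 16+8-3=21
Step 4: prey: 49+24-41=32; pred: 21+10-4=27
Step 5: prey: 32+16-34=14; pred: 27+8-5=30
Step 6: prey: 14+7-16=5; pred: 30+4-6=28
Step 7: prey: 5+2-5=2; pred: 28+1-5=24
Step 8: prey: 2+1-1=2; pred: 24+0-4=20
Max prey = 56 at step 2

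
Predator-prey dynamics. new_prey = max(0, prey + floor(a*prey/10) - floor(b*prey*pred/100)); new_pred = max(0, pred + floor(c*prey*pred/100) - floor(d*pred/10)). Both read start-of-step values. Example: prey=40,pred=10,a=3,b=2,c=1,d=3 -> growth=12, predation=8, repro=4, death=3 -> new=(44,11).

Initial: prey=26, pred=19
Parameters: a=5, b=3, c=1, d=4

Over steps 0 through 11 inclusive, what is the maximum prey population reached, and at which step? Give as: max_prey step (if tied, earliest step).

Answer: 94 10

Derivation:
Step 1: prey: 26+13-14=25; pred: 19+4-7=16
Step 2: prey: 25+12-12=25; pred: 16+4-6=14
Step 3: prey: 25+12-10=27; pred: 14+3-5=12
Step 4: prey: 27+13-9=31; pred: 12+3-4=11
Step 5: prey: 31+15-10=36; pred: 11+3-4=10
Step 6: prey: 36+18-10=44; pred: 10+3-4=9
Step 7: prey: 44+22-11=55; pred: 9+3-3=9
Step 8: prey: 55+27-14=68; pred: 9+4-3=10
Step 9: prey: 68+34-20=82; pred: 10+6-4=12
Step 10: prey: 82+41-29=94; pred: 12+9-4=17
Step 11: prey: 94+47-47=94; pred: 17+15-6=26
Max prey = 94 at step 10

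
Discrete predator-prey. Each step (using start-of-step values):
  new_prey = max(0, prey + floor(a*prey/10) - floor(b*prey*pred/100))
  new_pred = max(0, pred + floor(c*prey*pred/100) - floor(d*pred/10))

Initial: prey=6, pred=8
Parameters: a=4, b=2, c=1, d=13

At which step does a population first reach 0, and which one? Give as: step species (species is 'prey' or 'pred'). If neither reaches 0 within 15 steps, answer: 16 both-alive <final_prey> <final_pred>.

Step 1: prey: 6+2-0=8; pred: 8+0-10=0
First extinction: pred at step 1

Answer: 1 pred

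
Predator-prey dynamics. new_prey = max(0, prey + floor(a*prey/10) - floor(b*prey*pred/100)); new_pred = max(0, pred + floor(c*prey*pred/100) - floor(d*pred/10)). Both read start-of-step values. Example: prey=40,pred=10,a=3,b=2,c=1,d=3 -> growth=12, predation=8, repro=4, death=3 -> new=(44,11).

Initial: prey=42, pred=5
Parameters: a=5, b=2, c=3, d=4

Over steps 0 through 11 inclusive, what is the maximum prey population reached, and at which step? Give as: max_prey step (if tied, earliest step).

Answer: 85 3

Derivation:
Step 1: prey: 42+21-4=59; pred: 5+6-2=9
Step 2: prey: 59+29-10=78; pred: 9+15-3=21
Step 3: prey: 78+39-32=85; pred: 21+49-8=62
Step 4: prey: 85+42-105=22; pred: 62+158-24=196
Step 5: prey: 22+11-86=0; pred: 196+129-78=247
Step 6: prey: 0+0-0=0; pred: 247+0-98=149
Step 7: prey: 0+0-0=0; pred: 149+0-59=90
Step 8: prey: 0+0-0=0; pred: 90+0-36=54
Step 9: prey: 0+0-0=0; pred: 54+0-21=33
Step 10: prey: 0+0-0=0; pred: 33+0-13=20
Step 11: prey: 0+0-0=0; pred: 20+0-8=12
Max prey = 85 at step 3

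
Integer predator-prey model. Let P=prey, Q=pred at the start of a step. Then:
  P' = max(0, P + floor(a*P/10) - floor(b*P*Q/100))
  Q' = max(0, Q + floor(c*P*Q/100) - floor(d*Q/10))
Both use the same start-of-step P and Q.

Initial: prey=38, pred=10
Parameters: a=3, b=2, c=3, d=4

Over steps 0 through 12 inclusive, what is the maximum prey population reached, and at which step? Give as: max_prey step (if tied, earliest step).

Step 1: prey: 38+11-7=42; pred: 10+11-4=17
Step 2: prey: 42+12-14=40; pred: 17+21-6=32
Step 3: prey: 40+12-25=27; pred: 32+38-12=58
Step 4: prey: 27+8-31=4; pred: 58+46-23=81
Step 5: prey: 4+1-6=0; pred: 81+9-32=58
Step 6: prey: 0+0-0=0; pred: 58+0-23=35
Step 7: prey: 0+0-0=0; pred: 35+0-14=21
Step 8: prey: 0+0-0=0; pred: 21+0-8=13
Step 9: prey: 0+0-0=0; pred: 13+0-5=8
Step 10: prey: 0+0-0=0; pred: 8+0-3=5
Step 11: prey: 0+0-0=0; pred: 5+0-2=3
Step 12: prey: 0+0-0=0; pred: 3+0-1=2
Max prey = 42 at step 1

Answer: 42 1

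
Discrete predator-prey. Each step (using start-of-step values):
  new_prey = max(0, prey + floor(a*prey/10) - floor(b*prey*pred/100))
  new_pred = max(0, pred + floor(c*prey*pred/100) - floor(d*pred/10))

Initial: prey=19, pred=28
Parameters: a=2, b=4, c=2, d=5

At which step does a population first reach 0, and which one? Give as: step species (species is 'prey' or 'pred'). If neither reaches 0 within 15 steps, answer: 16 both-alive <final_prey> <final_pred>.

Step 1: prey: 19+3-21=1; pred: 28+10-14=24
Step 2: prey: 1+0-0=1; pred: 24+0-12=12
Step 3: prey: 1+0-0=1; pred: 12+0-6=6
Step 4: prey: 1+0-0=1; pred: 6+0-3=3
Step 5: prey: 1+0-0=1; pred: 3+0-1=2
Step 6: prey: 1+0-0=1; pred: 2+0-1=1
Step 7: prey: 1+0-0=1; pred: 1+0-0=1
Steps 8-15: state stable at prey=1, pred=1 (no change)
No extinction within 15 steps

Answer: 16 both-alive 1 1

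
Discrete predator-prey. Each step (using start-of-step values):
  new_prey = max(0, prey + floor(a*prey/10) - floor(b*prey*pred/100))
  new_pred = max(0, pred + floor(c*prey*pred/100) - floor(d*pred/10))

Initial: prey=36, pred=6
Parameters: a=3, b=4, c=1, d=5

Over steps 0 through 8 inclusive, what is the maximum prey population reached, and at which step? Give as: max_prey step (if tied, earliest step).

Step 1: prey: 36+10-8=38; pred: 6+2-3=5
Step 2: prey: 38+11-7=42; pred: 5+1-2=4
Step 3: prey: 42+12-6=48; pred: 4+1-2=3
Step 4: prey: 48+14-5=57; pred: 3+1-1=3
Step 5: prey: 57+17-6=68; pred: 3+1-1=3
Step 6: prey: 68+20-8=80; pred: 3+2-1=4
Step 7: prey: 80+24-12=92; pred: 4+3-2=5
Step 8: prey: 92+27-18=101; pred: 5+4-2=7
Max prey = 101 at step 8

Answer: 101 8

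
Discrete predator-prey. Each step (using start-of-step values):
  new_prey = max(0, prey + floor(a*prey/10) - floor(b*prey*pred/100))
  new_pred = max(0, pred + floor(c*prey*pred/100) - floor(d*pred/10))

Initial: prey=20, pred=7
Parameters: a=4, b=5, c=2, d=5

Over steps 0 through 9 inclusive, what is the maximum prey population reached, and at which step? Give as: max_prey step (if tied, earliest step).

Answer: 42 7

Derivation:
Step 1: prey: 20+8-7=21; pred: 7+2-3=6
Step 2: prey: 21+8-6=23; pred: 6+2-3=5
Step 3: prey: 23+9-5=27; pred: 5+2-2=5
Step 4: prey: 27+10-6=31; pred: 5+2-2=5
Step 5: prey: 31+12-7=36; pred: 5+3-2=6
Step 6: prey: 36+14-10=40; pred: 6+4-3=7
Step 7: prey: 40+16-14=42; pred: 7+5-3=9
Step 8: prey: 42+16-18=40; pred: 9+7-4=12
Step 9: prey: 40+16-24=32; pred: 12+9-6=15
Max prey = 42 at step 7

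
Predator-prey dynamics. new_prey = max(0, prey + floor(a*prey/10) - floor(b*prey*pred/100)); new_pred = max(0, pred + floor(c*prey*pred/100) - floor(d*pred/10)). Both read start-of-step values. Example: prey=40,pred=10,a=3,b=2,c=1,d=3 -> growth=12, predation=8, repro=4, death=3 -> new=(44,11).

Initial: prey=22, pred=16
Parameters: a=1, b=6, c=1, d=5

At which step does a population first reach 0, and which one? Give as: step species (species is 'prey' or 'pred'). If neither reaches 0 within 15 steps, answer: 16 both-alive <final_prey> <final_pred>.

Answer: 16 both-alive 2 1

Derivation:
Step 1: prey: 22+2-21=3; pred: 16+3-8=11
Step 2: prey: 3+0-1=2; pred: 11+0-5=6
Step 3: prey: 2+0-0=2; pred: 6+0-3=3
Step 4: prey: 2+0-0=2; pred: 3+0-1=2
Step 5: prey: 2+0-0=2; pred: 2+0-1=1
Step 6: prey: 2+0-0=2; pred: 1+0-0=1
Steps 7-15: state stable at prey=2, pred=1 (no change)
No extinction within 15 steps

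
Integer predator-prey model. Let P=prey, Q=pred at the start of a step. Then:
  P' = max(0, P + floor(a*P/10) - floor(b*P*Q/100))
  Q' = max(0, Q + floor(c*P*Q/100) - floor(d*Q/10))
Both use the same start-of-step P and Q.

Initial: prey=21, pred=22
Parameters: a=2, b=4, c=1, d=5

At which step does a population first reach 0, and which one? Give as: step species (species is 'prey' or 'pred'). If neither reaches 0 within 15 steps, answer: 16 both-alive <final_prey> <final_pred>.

Answer: 16 both-alive 3 1

Derivation:
Step 1: prey: 21+4-18=7; pred: 22+4-11=15
Step 2: prey: 7+1-4=4; pred: 15+1-7=9
Step 3: prey: 4+0-1=3; pred: 9+0-4=5
Step 4: prey: 3+0-0=3; pred: 5+0-2=3
Step 5: prey: 3+0-0=3; pred: 3+0-1=2
Step 6: prey: 3+0-0=3; pred: 2+0-1=1
Step 7: prey: 3+0-0=3; pred: 1+0-0=1
Steps 8-15: state stable at prey=3, pred=1 (no change)
No extinction within 15 steps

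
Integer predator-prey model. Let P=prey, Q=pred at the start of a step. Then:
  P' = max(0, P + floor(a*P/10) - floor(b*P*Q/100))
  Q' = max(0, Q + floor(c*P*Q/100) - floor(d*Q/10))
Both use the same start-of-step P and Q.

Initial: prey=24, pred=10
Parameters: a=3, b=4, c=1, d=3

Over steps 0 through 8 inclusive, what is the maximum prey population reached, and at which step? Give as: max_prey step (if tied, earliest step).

Step 1: prey: 24+7-9=22; pred: 10+2-3=9
Step 2: prey: 22+6-7=21; pred: 9+1-2=8
Step 3: prey: 21+6-6=21; pred: 8+1-2=7
Step 4: prey: 21+6-5=22; pred: 7+1-2=6
Step 5: prey: 22+6-5=23; pred: 6+1-1=6
Step 6: prey: 23+6-5=24; pred: 6+1-1=6
Step 7: prey: 24+7-5=26; pred: 6+1-1=6
Step 8: prey: 26+7-6=27; pred: 6+1-1=6
Max prey = 27 at step 8

Answer: 27 8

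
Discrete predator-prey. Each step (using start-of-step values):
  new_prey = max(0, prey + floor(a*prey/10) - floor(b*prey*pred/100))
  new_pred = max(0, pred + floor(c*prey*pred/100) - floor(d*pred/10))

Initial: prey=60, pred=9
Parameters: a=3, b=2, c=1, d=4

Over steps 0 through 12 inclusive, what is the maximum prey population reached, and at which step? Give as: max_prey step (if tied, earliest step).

Answer: 76 3

Derivation:
Step 1: prey: 60+18-10=68; pred: 9+5-3=11
Step 2: prey: 68+20-14=74; pred: 11+7-4=14
Step 3: prey: 74+22-20=76; pred: 14+10-5=19
Step 4: prey: 76+22-28=70; pred: 19+14-7=26
Step 5: prey: 70+21-36=55; pred: 26+18-10=34
Step 6: prey: 55+16-37=34; pred: 34+18-13=39
Step 7: prey: 34+10-26=18; pred: 39+13-15=37
Step 8: prey: 18+5-13=10; pred: 37+6-14=29
Step 9: prey: 10+3-5=8; pred: 29+2-11=20
Step 10: prey: 8+2-3=7; pred: 20+1-8=13
Step 11: prey: 7+2-1=8; pred: 13+0-5=8
Step 12: prey: 8+2-1=9; pred: 8+0-3=5
Max prey = 76 at step 3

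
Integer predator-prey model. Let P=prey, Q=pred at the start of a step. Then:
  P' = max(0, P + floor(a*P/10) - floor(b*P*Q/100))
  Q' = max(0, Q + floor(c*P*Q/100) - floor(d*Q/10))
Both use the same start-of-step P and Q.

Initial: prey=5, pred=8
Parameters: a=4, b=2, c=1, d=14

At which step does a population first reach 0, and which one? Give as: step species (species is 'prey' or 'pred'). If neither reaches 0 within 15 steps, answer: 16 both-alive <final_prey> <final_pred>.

Answer: 1 pred

Derivation:
Step 1: prey: 5+2-0=7; pred: 8+0-11=0
First extinction: pred at step 1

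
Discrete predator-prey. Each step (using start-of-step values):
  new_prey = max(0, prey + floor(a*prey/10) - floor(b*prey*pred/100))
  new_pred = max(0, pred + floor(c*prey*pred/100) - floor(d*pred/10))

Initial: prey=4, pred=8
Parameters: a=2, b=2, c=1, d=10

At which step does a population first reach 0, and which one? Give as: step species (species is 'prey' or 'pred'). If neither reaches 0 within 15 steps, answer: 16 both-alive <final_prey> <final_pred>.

Step 1: prey: 4+0-0=4; pred: 8+0-8=0
First extinction: pred at step 1

Answer: 1 pred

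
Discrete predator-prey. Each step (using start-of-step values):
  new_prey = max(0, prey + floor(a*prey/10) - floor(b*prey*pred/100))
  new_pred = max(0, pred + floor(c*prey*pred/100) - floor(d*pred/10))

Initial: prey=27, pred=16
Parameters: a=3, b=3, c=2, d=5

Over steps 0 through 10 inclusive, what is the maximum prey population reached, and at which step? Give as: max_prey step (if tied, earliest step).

Answer: 31 10

Derivation:
Step 1: prey: 27+8-12=23; pred: 16+8-8=16
Step 2: prey: 23+6-11=18; pred: 16+7-8=15
Step 3: prey: 18+5-8=15; pred: 15+5-7=13
Step 4: prey: 15+4-5=14; pred: 13+3-6=10
Step 5: prey: 14+4-4=14; pred: 10+2-5=7
Step 6: prey: 14+4-2=16; pred: 7+1-3=5
Step 7: prey: 16+4-2=18; pred: 5+1-2=4
Step 8: prey: 18+5-2=21; pred: 4+1-2=3
Step 9: prey: 21+6-1=26; pred: 3+1-1=3
Step 10: prey: 26+7-2=31; pred: 3+1-1=3
Max prey = 31 at step 10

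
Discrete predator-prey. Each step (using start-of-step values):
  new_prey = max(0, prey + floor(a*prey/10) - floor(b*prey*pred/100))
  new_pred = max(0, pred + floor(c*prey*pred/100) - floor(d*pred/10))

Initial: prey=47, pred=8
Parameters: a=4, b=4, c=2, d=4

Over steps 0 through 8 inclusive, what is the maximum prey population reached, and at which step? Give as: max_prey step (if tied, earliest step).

Answer: 50 1

Derivation:
Step 1: prey: 47+18-15=50; pred: 8+7-3=12
Step 2: prey: 50+20-24=46; pred: 12+12-4=20
Step 3: prey: 46+18-36=28; pred: 20+18-8=30
Step 4: prey: 28+11-33=6; pred: 30+16-12=34
Step 5: prey: 6+2-8=0; pred: 34+4-13=25
Step 6: prey: 0+0-0=0; pred: 25+0-10=15
Step 7: prey: 0+0-0=0; pred: 15+0-6=9
Step 8: prey: 0+0-0=0; pred: 9+0-3=6
Max prey = 50 at step 1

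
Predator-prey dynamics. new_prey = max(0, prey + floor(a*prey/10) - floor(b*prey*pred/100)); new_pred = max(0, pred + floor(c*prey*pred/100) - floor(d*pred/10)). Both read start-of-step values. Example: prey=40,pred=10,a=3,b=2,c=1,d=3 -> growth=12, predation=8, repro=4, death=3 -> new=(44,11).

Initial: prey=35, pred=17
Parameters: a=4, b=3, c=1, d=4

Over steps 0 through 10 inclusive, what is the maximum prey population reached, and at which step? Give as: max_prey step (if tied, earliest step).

Answer: 64 10

Derivation:
Step 1: prey: 35+14-17=32; pred: 17+5-6=16
Step 2: prey: 32+12-15=29; pred: 16+5-6=15
Step 3: prey: 29+11-13=27; pred: 15+4-6=13
Step 4: prey: 27+10-10=27; pred: 13+3-5=11
Step 5: prey: 27+10-8=29; pred: 11+2-4=9
Step 6: prey: 29+11-7=33; pred: 9+2-3=8
Step 7: prey: 33+13-7=39; pred: 8+2-3=7
Step 8: prey: 39+15-8=46; pred: 7+2-2=7
Step 9: prey: 46+18-9=55; pred: 7+3-2=8
Step 10: prey: 55+22-13=64; pred: 8+4-3=9
Max prey = 64 at step 10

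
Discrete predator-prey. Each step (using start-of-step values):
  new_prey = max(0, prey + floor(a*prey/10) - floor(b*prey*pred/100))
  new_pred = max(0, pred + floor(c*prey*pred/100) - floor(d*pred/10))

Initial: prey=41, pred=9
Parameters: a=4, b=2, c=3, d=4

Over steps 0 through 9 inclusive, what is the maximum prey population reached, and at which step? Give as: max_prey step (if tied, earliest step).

Step 1: prey: 41+16-7=50; pred: 9+11-3=17
Step 2: prey: 50+20-17=53; pred: 17+25-6=36
Step 3: prey: 53+21-38=36; pred: 36+57-14=79
Step 4: prey: 36+14-56=0; pred: 79+85-31=133
Step 5: prey: 0+0-0=0; pred: 133+0-53=80
Step 6: prey: 0+0-0=0; pred: 80+0-32=48
Step 7: prey: 0+0-0=0; pred: 48+0-19=29
Step 8: prey: 0+0-0=0; pred: 29+0-11=18
Step 9: prey: 0+0-0=0; pred: 18+0-7=11
Max prey = 53 at step 2

Answer: 53 2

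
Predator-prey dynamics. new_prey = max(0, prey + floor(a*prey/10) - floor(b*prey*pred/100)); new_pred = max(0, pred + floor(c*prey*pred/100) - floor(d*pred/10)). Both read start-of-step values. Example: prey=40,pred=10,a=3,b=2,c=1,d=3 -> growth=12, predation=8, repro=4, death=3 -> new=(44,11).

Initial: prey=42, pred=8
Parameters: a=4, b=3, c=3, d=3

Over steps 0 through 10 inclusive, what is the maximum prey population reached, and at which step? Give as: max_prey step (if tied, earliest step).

Answer: 48 1

Derivation:
Step 1: prey: 42+16-10=48; pred: 8+10-2=16
Step 2: prey: 48+19-23=44; pred: 16+23-4=35
Step 3: prey: 44+17-46=15; pred: 35+46-10=71
Step 4: prey: 15+6-31=0; pred: 71+31-21=81
Step 5: prey: 0+0-0=0; pred: 81+0-24=57
Step 6: prey: 0+0-0=0; pred: 57+0-17=40
Step 7: prey: 0+0-0=0; pred: 40+0-12=28
Step 8: prey: 0+0-0=0; pred: 28+0-8=20
Step 9: prey: 0+0-0=0; pred: 20+0-6=14
Step 10: prey: 0+0-0=0; pred: 14+0-4=10
Max prey = 48 at step 1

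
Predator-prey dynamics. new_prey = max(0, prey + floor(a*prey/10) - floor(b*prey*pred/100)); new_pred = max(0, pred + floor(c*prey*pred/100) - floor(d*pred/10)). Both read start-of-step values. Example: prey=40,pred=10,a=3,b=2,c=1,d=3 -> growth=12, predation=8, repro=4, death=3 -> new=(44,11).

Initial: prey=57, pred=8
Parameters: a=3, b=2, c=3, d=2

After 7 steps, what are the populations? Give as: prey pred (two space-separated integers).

Step 1: prey: 57+17-9=65; pred: 8+13-1=20
Step 2: prey: 65+19-26=58; pred: 20+39-4=55
Step 3: prey: 58+17-63=12; pred: 55+95-11=139
Step 4: prey: 12+3-33=0; pred: 139+50-27=162
Step 5: prey: 0+0-0=0; pred: 162+0-32=130
Step 6: prey: 0+0-0=0; pred: 130+0-26=104
Step 7: prey: 0+0-0=0; pred: 104+0-20=84

Answer: 0 84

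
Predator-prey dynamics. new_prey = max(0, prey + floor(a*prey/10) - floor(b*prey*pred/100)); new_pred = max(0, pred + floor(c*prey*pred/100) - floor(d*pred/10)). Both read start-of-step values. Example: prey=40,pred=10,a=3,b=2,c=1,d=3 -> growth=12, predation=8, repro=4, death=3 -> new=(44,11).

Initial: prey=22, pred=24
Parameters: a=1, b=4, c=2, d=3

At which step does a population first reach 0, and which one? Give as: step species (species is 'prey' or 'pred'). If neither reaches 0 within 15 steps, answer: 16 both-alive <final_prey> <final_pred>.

Answer: 2 prey

Derivation:
Step 1: prey: 22+2-21=3; pred: 24+10-7=27
Step 2: prey: 3+0-3=0; pred: 27+1-8=20
First extinction: prey at step 2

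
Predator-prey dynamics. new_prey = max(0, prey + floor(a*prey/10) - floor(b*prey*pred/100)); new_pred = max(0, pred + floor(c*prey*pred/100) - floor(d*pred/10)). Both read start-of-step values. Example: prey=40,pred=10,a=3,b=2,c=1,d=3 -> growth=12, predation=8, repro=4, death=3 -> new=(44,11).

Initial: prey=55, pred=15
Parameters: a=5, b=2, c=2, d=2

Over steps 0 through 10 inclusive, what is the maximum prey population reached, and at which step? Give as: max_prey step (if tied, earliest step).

Step 1: prey: 55+27-16=66; pred: 15+16-3=28
Step 2: prey: 66+33-36=63; pred: 28+36-5=59
Step 3: prey: 63+31-74=20; pred: 59+74-11=122
Step 4: prey: 20+10-48=0; pred: 122+48-24=146
Step 5: prey: 0+0-0=0; pred: 146+0-29=117
Step 6: prey: 0+0-0=0; pred: 117+0-23=94
Step 7: prey: 0+0-0=0; pred: 94+0-18=76
Step 8: prey: 0+0-0=0; pred: 76+0-15=61
Step 9: prey: 0+0-0=0; pred: 61+0-12=49
Step 10: prey: 0+0-0=0; pred: 49+0-9=40
Max prey = 66 at step 1

Answer: 66 1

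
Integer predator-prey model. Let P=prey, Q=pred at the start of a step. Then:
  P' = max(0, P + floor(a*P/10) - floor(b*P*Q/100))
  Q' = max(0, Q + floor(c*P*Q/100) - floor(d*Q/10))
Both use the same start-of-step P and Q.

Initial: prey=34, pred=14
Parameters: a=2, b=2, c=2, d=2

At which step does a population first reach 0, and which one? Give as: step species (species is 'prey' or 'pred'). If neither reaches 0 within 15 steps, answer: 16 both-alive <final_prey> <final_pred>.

Step 1: prey: 34+6-9=31; pred: 14+9-2=21
Step 2: prey: 31+6-13=24; pred: 21+13-4=30
Step 3: prey: 24+4-14=14; pred: 30+14-6=38
Step 4: prey: 14+2-10=6; pred: 38+10-7=41
Step 5: prey: 6+1-4=3; pred: 41+4-8=37
Step 6: prey: 3+0-2=1; pred: 37+2-7=32
Step 7: prey: 1+0-0=1; pred: 32+0-6=26
Step 8: prey: 1+0-0=1; pred: 26+0-5=21
Step 9: prey: 1+0-0=1; pred: 21+0-4=17
Step 10: prey: 1+0-0=1; pred: 17+0-3=14
Step 11: prey: 1+0-0=1; pred: 14+0-2=12
Step 12: prey: 1+0-0=1; pred: 12+0-2=10
Step 13: prey: 1+0-0=1; pred: 10+0-2=8
Step 14: prey: 1+0-0=1; pred: 8+0-1=7
Step 15: prey: 1+0-0=1; pred: 7+0-1=6
No extinction within 15 steps

Answer: 16 both-alive 1 6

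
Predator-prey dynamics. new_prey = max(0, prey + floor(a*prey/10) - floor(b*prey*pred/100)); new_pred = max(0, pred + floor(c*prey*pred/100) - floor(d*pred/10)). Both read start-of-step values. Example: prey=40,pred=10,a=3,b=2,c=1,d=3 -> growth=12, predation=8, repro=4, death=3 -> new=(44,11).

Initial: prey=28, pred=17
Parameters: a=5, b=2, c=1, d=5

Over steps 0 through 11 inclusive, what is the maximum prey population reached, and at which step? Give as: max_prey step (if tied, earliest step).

Step 1: prey: 28+14-9=33; pred: 17+4-8=13
Step 2: prey: 33+16-8=41; pred: 13+4-6=11
Step 3: prey: 41+20-9=52; pred: 11+4-5=10
Step 4: prey: 52+26-10=68; pred: 10+5-5=10
Step 5: prey: 68+34-13=89; pred: 10+6-5=11
Step 6: prey: 89+44-19=114; pred: 11+9-5=15
Step 7: prey: 114+57-34=137; pred: 15+17-7=25
Step 8: prey: 137+68-68=137; pred: 25+34-12=47
Step 9: prey: 137+68-128=77; pred: 47+64-23=88
Step 10: prey: 77+38-135=0; pred: 88+67-44=111
Step 11: prey: 0+0-0=0; pred: 111+0-55=56
Max prey = 137 at step 7

Answer: 137 7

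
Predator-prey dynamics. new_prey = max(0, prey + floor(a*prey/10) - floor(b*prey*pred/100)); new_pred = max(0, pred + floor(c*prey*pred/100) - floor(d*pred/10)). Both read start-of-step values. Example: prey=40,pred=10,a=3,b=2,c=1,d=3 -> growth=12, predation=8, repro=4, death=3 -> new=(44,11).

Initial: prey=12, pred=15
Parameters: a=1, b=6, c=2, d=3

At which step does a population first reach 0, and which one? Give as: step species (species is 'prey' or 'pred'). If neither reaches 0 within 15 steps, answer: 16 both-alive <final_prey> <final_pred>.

Step 1: prey: 12+1-10=3; pred: 15+3-4=14
Step 2: prey: 3+0-2=1; pred: 14+0-4=10
Step 3: prey: 1+0-0=1; pred: 10+0-3=7
Step 4: prey: 1+0-0=1; pred: 7+0-2=5
Step 5: prey: 1+0-0=1; pred: 5+0-1=4
Step 6: prey: 1+0-0=1; pred: 4+0-1=3
Step 7: prey: 1+0-0=1; pred: 3+0-0=3
Steps 8-15: state stable at prey=1, pred=3 (no change)
No extinction within 15 steps

Answer: 16 both-alive 1 3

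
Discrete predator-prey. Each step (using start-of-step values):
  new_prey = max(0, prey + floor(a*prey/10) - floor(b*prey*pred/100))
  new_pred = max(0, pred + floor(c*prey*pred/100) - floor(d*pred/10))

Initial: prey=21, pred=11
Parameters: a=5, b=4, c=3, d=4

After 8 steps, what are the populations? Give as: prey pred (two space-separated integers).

Step 1: prey: 21+10-9=22; pred: 11+6-4=13
Step 2: prey: 22+11-11=22; pred: 13+8-5=16
Step 3: prey: 22+11-14=19; pred: 16+10-6=20
Step 4: prey: 19+9-15=13; pred: 20+11-8=23
Step 5: prey: 13+6-11=8; pred: 23+8-9=22
Step 6: prey: 8+4-7=5; pred: 22+5-8=19
Step 7: prey: 5+2-3=4; pred: 19+2-7=14
Step 8: prey: 4+2-2=4; pred: 14+1-5=10

Answer: 4 10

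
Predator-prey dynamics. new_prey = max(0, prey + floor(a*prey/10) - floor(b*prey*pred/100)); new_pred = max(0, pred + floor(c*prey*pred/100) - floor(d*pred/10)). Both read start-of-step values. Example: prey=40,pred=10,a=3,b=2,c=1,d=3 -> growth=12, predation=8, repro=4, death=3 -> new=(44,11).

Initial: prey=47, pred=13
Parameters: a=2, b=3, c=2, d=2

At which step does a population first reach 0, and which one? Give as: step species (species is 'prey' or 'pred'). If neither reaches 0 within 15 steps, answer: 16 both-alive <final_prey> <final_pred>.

Step 1: prey: 47+9-18=38; pred: 13+12-2=23
Step 2: prey: 38+7-26=19; pred: 23+17-4=36
Step 3: prey: 19+3-20=2; pred: 36+13-7=42
Step 4: prey: 2+0-2=0; pred: 42+1-8=35
First extinction: prey at step 4

Answer: 4 prey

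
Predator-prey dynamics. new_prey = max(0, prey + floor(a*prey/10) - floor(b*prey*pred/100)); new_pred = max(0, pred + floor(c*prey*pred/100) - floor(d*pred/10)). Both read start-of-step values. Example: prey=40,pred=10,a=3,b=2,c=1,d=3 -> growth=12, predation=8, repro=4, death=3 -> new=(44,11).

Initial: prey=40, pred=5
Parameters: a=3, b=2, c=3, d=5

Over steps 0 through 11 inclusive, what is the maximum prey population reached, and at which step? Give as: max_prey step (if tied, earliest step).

Step 1: prey: 40+12-4=48; pred: 5+6-2=9
Step 2: prey: 48+14-8=54; pred: 9+12-4=17
Step 3: prey: 54+16-18=52; pred: 17+27-8=36
Step 4: prey: 52+15-37=30; pred: 36+56-18=74
Step 5: prey: 30+9-44=0; pred: 74+66-37=103
Step 6: prey: 0+0-0=0; pred: 103+0-51=52
Step 7: prey: 0+0-0=0; pred: 52+0-26=26
Step 8: prey: 0+0-0=0; pred: 26+0-13=13
Step 9: prey: 0+0-0=0; pred: 13+0-6=7
Step 10: prey: 0+0-0=0; pred: 7+0-3=4
Step 11: prey: 0+0-0=0; pred: 4+0-2=2
Max prey = 54 at step 2

Answer: 54 2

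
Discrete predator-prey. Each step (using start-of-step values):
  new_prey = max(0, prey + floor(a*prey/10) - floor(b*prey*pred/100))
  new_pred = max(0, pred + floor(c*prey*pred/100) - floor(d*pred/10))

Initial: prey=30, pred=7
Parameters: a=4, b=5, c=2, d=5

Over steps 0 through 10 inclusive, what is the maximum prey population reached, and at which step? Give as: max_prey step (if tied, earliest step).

Step 1: prey: 30+12-10=32; pred: 7+4-3=8
Step 2: prey: 32+12-12=32; pred: 8+5-4=9
Step 3: prey: 32+12-14=30; pred: 9+5-4=10
Step 4: prey: 30+12-15=27; pred: 10+6-5=11
Step 5: prey: 27+10-14=23; pred: 11+5-5=11
Step 6: prey: 23+9-12=20; pred: 11+5-5=11
Step 7: prey: 20+8-11=17; pred: 11+4-5=10
Step 8: prey: 17+6-8=15; pred: 10+3-5=8
Step 9: prey: 15+6-6=15; pred: 8+2-4=6
Step 10: prey: 15+6-4=17; pred: 6+1-3=4
Max prey = 32 at step 1

Answer: 32 1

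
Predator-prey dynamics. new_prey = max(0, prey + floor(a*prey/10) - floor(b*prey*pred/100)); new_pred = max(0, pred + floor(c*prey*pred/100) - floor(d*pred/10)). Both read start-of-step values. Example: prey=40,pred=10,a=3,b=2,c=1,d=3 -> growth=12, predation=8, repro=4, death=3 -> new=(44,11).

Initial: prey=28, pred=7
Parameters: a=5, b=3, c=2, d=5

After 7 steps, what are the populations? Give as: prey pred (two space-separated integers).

Step 1: prey: 28+14-5=37; pred: 7+3-3=7
Step 2: prey: 37+18-7=48; pred: 7+5-3=9
Step 3: prey: 48+24-12=60; pred: 9+8-4=13
Step 4: prey: 60+30-23=67; pred: 13+15-6=22
Step 5: prey: 67+33-44=56; pred: 22+29-11=40
Step 6: prey: 56+28-67=17; pred: 40+44-20=64
Step 7: prey: 17+8-32=0; pred: 64+21-32=53

Answer: 0 53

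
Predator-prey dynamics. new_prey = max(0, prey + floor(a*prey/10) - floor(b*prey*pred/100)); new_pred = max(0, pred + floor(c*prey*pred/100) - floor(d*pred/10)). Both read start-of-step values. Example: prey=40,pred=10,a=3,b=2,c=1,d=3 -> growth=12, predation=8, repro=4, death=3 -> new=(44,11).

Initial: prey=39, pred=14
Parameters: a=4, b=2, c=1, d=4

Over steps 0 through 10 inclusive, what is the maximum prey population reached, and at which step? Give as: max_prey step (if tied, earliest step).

Answer: 61 5

Derivation:
Step 1: prey: 39+15-10=44; pred: 14+5-5=14
Step 2: prey: 44+17-12=49; pred: 14+6-5=15
Step 3: prey: 49+19-14=54; pred: 15+7-6=16
Step 4: prey: 54+21-17=58; pred: 16+8-6=18
Step 5: prey: 58+23-20=61; pred: 18+10-7=21
Step 6: prey: 61+24-25=60; pred: 21+12-8=25
Step 7: prey: 60+24-30=54; pred: 25+15-10=30
Step 8: prey: 54+21-32=43; pred: 30+16-12=34
Step 9: prey: 43+17-29=31; pred: 34+14-13=35
Step 10: prey: 31+12-21=22; pred: 35+10-14=31
Max prey = 61 at step 5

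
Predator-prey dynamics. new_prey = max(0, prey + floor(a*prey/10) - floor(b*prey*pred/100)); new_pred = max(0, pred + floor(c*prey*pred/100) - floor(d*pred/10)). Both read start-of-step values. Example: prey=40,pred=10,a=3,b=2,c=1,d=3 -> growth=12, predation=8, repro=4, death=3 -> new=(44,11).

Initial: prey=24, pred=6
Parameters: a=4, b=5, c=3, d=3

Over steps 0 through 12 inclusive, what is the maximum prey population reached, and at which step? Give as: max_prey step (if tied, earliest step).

Step 1: prey: 24+9-7=26; pred: 6+4-1=9
Step 2: prey: 26+10-11=25; pred: 9+7-2=14
Step 3: prey: 25+10-17=18; pred: 14+10-4=20
Step 4: prey: 18+7-18=7; pred: 20+10-6=24
Step 5: prey: 7+2-8=1; pred: 24+5-7=22
Step 6: prey: 1+0-1=0; pred: 22+0-6=16
Step 7: prey: 0+0-0=0; pred: 16+0-4=12
Step 8: prey: 0+0-0=0; pred: 12+0-3=9
Step 9: prey: 0+0-0=0; pred: 9+0-2=7
Step 10: prey: 0+0-0=0; pred: 7+0-2=5
Step 11: prey: 0+0-0=0; pred: 5+0-1=4
Step 12: prey: 0+0-0=0; pred: 4+0-1=3
Max prey = 26 at step 1

Answer: 26 1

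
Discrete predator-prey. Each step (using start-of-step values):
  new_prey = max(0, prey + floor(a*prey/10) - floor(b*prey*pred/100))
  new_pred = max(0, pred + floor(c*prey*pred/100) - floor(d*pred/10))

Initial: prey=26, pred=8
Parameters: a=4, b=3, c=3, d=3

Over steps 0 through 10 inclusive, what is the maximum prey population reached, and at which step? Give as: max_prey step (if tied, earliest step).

Answer: 32 2

Derivation:
Step 1: prey: 26+10-6=30; pred: 8+6-2=12
Step 2: prey: 30+12-10=32; pred: 12+10-3=19
Step 3: prey: 32+12-18=26; pred: 19+18-5=32
Step 4: prey: 26+10-24=12; pred: 32+24-9=47
Step 5: prey: 12+4-16=0; pred: 47+16-14=49
Step 6: prey: 0+0-0=0; pred: 49+0-14=35
Step 7: prey: 0+0-0=0; pred: 35+0-10=25
Step 8: prey: 0+0-0=0; pred: 25+0-7=18
Step 9: prey: 0+0-0=0; pred: 18+0-5=13
Step 10: prey: 0+0-0=0; pred: 13+0-3=10
Max prey = 32 at step 2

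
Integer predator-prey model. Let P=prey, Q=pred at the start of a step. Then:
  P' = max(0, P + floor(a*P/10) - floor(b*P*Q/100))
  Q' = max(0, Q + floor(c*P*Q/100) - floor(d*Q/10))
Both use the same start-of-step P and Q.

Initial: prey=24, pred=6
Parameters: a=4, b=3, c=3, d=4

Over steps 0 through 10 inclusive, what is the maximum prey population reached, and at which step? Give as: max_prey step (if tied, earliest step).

Step 1: prey: 24+9-4=29; pred: 6+4-2=8
Step 2: prey: 29+11-6=34; pred: 8+6-3=11
Step 3: prey: 34+13-11=36; pred: 11+11-4=18
Step 4: prey: 36+14-19=31; pred: 18+19-7=30
Step 5: prey: 31+12-27=16; pred: 30+27-12=45
Step 6: prey: 16+6-21=1; pred: 45+21-18=48
Step 7: prey: 1+0-1=0; pred: 48+1-19=30
Step 8: prey: 0+0-0=0; pred: 30+0-12=18
Step 9: prey: 0+0-0=0; pred: 18+0-7=11
Step 10: prey: 0+0-0=0; pred: 11+0-4=7
Max prey = 36 at step 3

Answer: 36 3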